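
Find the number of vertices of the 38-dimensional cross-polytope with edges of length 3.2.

An n-cross-polytope has 2n vertices; here n = 38, giving 76.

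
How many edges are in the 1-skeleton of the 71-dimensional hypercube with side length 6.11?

An n-cube has n·2^(n-1) edges. With n = 71: 71·1180591620717411303424 = 83822005070936202543104.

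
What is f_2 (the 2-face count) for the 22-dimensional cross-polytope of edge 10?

f_2(22-orthoplex) = 2^3 · (22 choose 3) = 12320.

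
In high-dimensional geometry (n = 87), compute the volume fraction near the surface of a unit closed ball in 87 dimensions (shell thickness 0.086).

1 - (1-0.086)^87 ≈ 0.9996 ≈ 99.9600%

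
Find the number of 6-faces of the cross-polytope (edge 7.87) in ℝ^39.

An n-cross-polytope has 2^(k+1)·C(n,k+1) k-faces. Here 2^7·C(39,7) = 128·15380937 = 1968759936.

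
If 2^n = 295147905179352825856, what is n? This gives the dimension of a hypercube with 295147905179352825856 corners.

The n-cube has 2^n vertices, and 295147905179352825856 = 2^68, so n = 68.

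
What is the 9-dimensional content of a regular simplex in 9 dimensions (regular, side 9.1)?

V_9 = √(10) · 9.1^9 / (9! · 2^(9/2)) ≈ 164.807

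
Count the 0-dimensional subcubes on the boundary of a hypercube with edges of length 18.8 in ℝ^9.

Number of 0-faces = C(9,0) · 2^(9-0) = 1 · 512 = 512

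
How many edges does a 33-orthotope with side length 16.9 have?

An n-cube has n·2^(n-1) edges. With n = 33: 33·4294967296 = 141733920768.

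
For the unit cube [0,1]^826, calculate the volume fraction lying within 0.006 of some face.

The inner cube has side 1-2·0.006 = 0.988 and volume (0.988)^826 ≈ 4.669e-05, so the shell holds 0.999953 of the volume.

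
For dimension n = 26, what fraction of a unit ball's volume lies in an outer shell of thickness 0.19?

1 - (1-0.19)^26 ≈ 0.995825 ≈ 99.58%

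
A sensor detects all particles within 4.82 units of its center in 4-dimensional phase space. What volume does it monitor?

Volume = π^{4/2}·(4.82)^4/Γ(3) ≈ 2663.53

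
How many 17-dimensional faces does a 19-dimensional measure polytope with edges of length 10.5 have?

Choose 17 of 19 axes to span the face (C(19,17) = 171 ways), then fix each of the remaining 2 coordinates at one of its two extreme values (2^2 = 4 ways): 171·4 = 684.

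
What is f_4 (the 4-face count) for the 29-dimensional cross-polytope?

f_4(29-orthoplex) = 2^5 · (29 choose 5) = 3800160.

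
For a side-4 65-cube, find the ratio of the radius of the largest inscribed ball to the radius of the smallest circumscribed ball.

For an n-cube of any side s, the inradius is s/2 and the circumradius is s√n/2, so the ratio is 1/√65 ≈ 0.124035.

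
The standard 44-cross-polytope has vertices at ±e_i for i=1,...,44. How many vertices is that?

Number of vertices = 2n = 88.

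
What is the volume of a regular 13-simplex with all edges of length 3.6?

Volume = 3.6^13 · √(14/2^13) / 13! ≈ 0.000113246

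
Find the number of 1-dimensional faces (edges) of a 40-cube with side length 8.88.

An n-cube has n·2^(n-1) edges. With n = 40: 40·549755813888 = 21990232555520.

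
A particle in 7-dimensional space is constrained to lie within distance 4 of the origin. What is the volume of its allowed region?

V_7(4) = π^(7/2) · (4)^7 / Γ(7/2 + 1) = 262144·π^3/105 ≈ 77410.6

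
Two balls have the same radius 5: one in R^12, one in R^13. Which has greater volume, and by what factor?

V_12(5) ≈ 3.25992e+08, V_13(5) ≈ 1.11161e+09. The 13-ball is larger by a factor of 3.41.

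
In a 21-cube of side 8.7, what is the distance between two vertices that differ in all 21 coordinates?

d = √(8.7² + 8.7² + ... + 8.7²) [21 terms] = √(21·8.7²) = 8.7√21 ≈ 39.8684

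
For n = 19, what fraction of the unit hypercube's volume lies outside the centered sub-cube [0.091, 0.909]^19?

Shell fraction = 1 - (1-0.182)^19 ≈ 0.978006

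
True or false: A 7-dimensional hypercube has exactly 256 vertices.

False. The 7-cube has 2^7 = 128 vertices.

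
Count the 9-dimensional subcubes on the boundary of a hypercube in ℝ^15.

An n-cube has C(n,k)·2^(n-k) k-faces. Here C(15,9)·2^6 = 5005·64 = 320320.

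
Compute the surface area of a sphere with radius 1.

S = n·V_n(r)/r = 3·V_3(1)/1 (volume-to-surface relation), giving 4πr² = 4π·(1)² ≈ 12.5664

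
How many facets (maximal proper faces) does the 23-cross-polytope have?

f_22(23-orthoplex) = 2^23 · (23 choose 23) = 8388608.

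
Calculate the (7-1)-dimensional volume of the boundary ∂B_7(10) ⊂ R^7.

S = n·V_n(r)/r = 7·V_7(10)/10 (volume-to-surface relation), giving 3200000·π^3/3 ≈ 3.30734e+07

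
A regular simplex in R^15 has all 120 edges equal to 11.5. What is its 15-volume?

V_15 = √(16) · 11.5^15 / (15! · 2^(15/2)) ≈ 137.5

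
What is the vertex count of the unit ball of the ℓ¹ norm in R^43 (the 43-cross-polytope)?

An n-cross-polytope has 2n vertices; here n = 43, giving 86.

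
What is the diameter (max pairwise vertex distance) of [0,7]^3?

d = √(7² + 7² + ... + 7²) [3 terms] = √(3·7²) = 7√3 ≈ 12.1244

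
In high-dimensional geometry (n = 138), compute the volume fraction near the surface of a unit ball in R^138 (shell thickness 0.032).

1 - (1-0.032)^138 ≈ 0.988759 ≈ 98.88%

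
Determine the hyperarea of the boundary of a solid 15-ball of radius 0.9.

The surface area of an n-ball is 2π^(n/2) r^(n-1) / Γ(n/2). For n=15, r=0.9: 1.30893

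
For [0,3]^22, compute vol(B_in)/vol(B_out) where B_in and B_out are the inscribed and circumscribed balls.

V_in / V_out = (r_in/r_out)^22 = (1/√22)^22 = 22^(-22/2) ≈ 1.7114e-15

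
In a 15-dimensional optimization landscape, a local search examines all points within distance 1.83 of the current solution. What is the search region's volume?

The n-ball volume is π^(n/2)·r^n/Γ(n/2+1). With n=15, r=1.83: V ≈ 3297.59.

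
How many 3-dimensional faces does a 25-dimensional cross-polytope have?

Number of 3-faces = 2^(3+1) · C(25,3+1) = 16 · 12650 = 202400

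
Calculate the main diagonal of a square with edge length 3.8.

d = √(3.8² + 3.8² + ... + 3.8²) [2 terms] = √(2·3.8²) = 3.8√2 ≈ 5.37401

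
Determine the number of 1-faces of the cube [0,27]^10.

Choose 1 of 10 axes to span the face (C(10,1) = 10 ways), then fix each of the remaining 9 coordinates at one of its two extreme values (2^9 = 512 ways): 10·512 = 5120.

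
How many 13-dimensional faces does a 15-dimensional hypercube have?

An n-cube has C(n,k)·2^(n-k) k-faces. Here C(15,13)·2^2 = 105·4 = 420.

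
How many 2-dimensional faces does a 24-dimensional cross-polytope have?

An n-cross-polytope has 2^(k+1)·C(n,k+1) k-faces. Here 2^3·C(24,3) = 8·2024 = 16192.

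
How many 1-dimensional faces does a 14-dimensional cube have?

f_1(14-cube) = (14 choose 1) · 2^13 = 114688.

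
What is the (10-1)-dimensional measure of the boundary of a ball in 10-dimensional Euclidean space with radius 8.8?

S_10(8.8) = 2·π^(10/2)·(8.8)^9 / Γ(10/2) ≈ 8.07072e+09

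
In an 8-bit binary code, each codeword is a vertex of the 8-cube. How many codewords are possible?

Each vertex is a binary string of length 8, so there are 2^8 = 256.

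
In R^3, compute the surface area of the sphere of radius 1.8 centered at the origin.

S = n·V_n(r)/r = 3·V_3(1.8)/1.8 (volume-to-surface relation), giving 4πr² = 4π·(1.8)² ≈ 40.715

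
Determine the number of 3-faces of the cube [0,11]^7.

f_3(7-cube) = (7 choose 3) · 2^4 = 560.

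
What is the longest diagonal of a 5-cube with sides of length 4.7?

d = √(4.7² + 4.7² + ... + 4.7²) [5 terms] = √(5·4.7²) = 4.7√5 ≈ 10.5095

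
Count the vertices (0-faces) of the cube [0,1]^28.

Each vertex is a binary string of length 28, so there are 2^28 = 268435456.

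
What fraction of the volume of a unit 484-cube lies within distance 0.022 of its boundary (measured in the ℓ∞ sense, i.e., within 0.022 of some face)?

The inner cube has side 1-2·0.022 = 0.956 and volume (0.956)^484 ≈ 3.48e-10, so the shell holds 1 - 3.48e-10 of the volume.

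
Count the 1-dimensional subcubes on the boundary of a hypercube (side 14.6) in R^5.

Choose 1 of 5 axes to span the face (C(5,1) = 5 ways), then fix each of the remaining 4 coordinates at one of its two extreme values (2^4 = 16 ways): 5·16 = 80.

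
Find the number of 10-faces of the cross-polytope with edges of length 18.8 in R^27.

Number of 10-faces = 2^(10+1) · C(27,10+1) = 2048 · 13037895 = 26701608960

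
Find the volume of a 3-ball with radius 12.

V_3(12) = π^(3/2) · (12)^3 / Γ(3/2 + 1) = 2304·π ≈ 7238.23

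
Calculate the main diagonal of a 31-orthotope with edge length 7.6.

d = √(7.6² + 7.6² + ... + 7.6²) [31 terms] = √(31·7.6²) = 7.6√31 ≈ 42.315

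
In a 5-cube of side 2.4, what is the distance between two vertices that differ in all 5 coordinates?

Diagonal = √5 · 2.4 ≈ 5.36656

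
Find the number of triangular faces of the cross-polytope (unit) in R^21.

f_2(21-orthoplex) = 2^3 · (21 choose 3) = 10640.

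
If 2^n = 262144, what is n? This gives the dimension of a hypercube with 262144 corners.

2^n = 262144 ⇒ n = log_2(262144) = 18.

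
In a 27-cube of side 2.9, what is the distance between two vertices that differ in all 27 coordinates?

d = √(2.9² + 2.9² + ... + 2.9²) [27 terms] = √(27·2.9²) = 2.9√27 ≈ 15.0688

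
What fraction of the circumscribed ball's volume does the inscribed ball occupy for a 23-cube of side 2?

The radii are 2/2 and 2√23/2, so the volume ratio is (1/√23)^23 = 23^{-23/2} ≈ 2.18842e-16.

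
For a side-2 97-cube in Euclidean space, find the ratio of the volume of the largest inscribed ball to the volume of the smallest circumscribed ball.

V_in/V_out = n^(-n/2) = 97^(-97/2) ≈ 4.38098e-97.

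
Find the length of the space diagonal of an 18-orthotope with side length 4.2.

The space diagonal of an n-cube of side s is s√n. Here 4.2·√18 ≈ 17.8191.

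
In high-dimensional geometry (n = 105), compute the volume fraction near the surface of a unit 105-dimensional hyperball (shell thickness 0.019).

1 - (1-0.019)^105 ≈ 0.866572 ≈ 86.66%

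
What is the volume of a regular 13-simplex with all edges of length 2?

V = (2^13 / 13!) · √((13+1) / 2^13) ≈ 5.43849e-08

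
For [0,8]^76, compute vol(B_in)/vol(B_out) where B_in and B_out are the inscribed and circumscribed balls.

Volume scales as r^n, and r_in/r_out = 1/√76, giving (1/√76)^76 ≈ 3.3813e-72.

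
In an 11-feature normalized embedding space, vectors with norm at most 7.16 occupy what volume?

V_11(7.16) = π^(11/2) · (7.16)^11 / Γ(11/2 + 1) ≈ 4.77692e+09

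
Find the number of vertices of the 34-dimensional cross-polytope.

The 34-dimensional cross-polytope has 2n = 2·34 = 68 vertices.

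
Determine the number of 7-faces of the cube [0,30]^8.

Choose 7 of 8 axes to span the face (C(8,7) = 8 ways), then fix each of the remaining 1 coordinate at one of its two extreme values (2^1 = 2 ways): 8·2 = 16.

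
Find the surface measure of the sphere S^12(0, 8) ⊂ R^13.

|∂B_13(8)| = 8796093022208·π^6/10395 ≈ 8.13513e+11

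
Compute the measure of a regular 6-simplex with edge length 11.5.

Volume = 11.5^6 · √(7/2^6) / 6! ≈ 1062.46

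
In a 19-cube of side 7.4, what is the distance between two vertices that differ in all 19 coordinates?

Diagonal = √19 · 7.4 ≈ 32.2559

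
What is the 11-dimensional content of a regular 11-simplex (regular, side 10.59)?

V = (10.59^11 / 11!) · √((11+1) / 2^11) ≈ 360.268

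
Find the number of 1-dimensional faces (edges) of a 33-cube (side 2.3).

An n-cube has n·2^(n-1) edges. With n = 33: 33·4294967296 = 141733920768.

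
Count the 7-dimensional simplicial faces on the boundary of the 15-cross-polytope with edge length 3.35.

Each 7-face is the convex hull of 8 vertices, one chosen as ±e_i from each of 8 distinct axes: 2^8·C(15,8) = 1647360.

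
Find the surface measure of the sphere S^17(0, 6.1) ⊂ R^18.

S = n·V_n(r)/r = 18·V_18(6.1)/6.1 (volume-to-surface relation), giving 3.31486e+13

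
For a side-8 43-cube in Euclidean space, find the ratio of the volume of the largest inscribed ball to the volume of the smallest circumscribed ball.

V_in/V_out = n^(-n/2) = 43^(-43/2) ≈ 7.59326e-36.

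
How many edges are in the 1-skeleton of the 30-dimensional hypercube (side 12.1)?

Each of the 2^30 = 1073741824 vertices has degree 30; total edges = 30·2^30/2 = 16106127360.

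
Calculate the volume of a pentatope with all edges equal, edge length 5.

For a regular n-simplex with edge a, V = (a^n / n!)·√((n+1)/2^n). With a=5, n=4: V ≈ 14.5577.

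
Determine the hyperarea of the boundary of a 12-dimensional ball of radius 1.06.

|∂B_12(1.06)| ≈ 30.4167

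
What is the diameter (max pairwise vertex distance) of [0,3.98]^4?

||(3.98,3.98,...,3.98)|| = √(4)·3.98 = 7.96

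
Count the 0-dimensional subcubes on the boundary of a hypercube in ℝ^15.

An n-cube has C(n,k)·2^(n-k) k-faces. Here C(15,0)·2^15 = 1·32768 = 32768.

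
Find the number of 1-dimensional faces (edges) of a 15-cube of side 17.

Number of 1-faces = C(15,1)·2^(15-1) = 15·16384 = 245760.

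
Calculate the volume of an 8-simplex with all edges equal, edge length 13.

V = (13^8 / 8!) · √((8+1) / 2^8) ≈ 3793.39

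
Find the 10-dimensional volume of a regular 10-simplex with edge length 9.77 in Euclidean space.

Volume = 9.77^10 · √(11/2^10) / 10! ≈ 226.323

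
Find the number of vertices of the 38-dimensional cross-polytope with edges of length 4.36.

Number of vertices = 2n = 76.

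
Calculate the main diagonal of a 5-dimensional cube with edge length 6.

Diagonal = √5 · 6 ≈ 13.4164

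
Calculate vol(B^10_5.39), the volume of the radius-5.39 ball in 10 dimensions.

Volume = π^{10/2}·(5.39)^10/Γ(6) ≈ 5.27783e+07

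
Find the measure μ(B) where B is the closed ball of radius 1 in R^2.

Volume = π^{2/2}·(1)^2/Γ(2) = π ≈ 3.14159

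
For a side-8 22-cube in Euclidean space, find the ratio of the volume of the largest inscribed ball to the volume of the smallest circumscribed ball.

The radii are 8/2 and 8√22/2, so the volume ratio is (1/√22)^22 = 22^{-22/2} ≈ 1.7114e-15.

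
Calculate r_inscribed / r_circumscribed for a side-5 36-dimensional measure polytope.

r_in = 5/2 (half the side); r_out = 5√36/2 (half the diagonal). Ratio = 1/√36 ≈ 0.166667.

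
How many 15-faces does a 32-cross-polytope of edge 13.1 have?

Each 15-face is the convex hull of 16 vertices, one chosen as ±e_i from each of 16 distinct axes: 2^16·C(32,16) = 39392404439040.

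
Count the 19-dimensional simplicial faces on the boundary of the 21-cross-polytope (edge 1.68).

f_19(21-orthoplex) = 2^20 · (21 choose 20) = 22020096.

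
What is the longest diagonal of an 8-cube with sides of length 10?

d = √(10² + 10² + ... + 10²) [8 terms] = √(8·10²) = 10√8 ≈ 28.2843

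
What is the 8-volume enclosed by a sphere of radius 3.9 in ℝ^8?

V_8(3.9) = π^(8/2) · (3.9)^8 / Γ(8/2 + 1) ≈ 217223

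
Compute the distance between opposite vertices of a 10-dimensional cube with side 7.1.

Diagonal = √10 · 7.1 ≈ 22.4522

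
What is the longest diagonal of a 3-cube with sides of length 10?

||(10,10,...,10)|| = √(3)·10 ≈ 17.3205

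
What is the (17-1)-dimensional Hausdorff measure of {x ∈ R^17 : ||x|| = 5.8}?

|∂B_17(5.8)| ≈ 3.93059e+12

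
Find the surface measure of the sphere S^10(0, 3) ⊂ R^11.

|∂B_11(3)| = 139968·π^5/35 ≈ 1.2238e+06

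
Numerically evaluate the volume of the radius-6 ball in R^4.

The n-ball volume is π^(n/2)·r^n/Γ(n/2+1). With n=4, r=6: V = 648·π^2 ≈ 6395.5.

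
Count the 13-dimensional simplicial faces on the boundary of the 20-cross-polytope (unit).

Number of 13-faces = 2^(13+1) · C(20,13+1) = 16384 · 38760 = 635043840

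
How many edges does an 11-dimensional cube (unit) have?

Number of 1-faces = C(11,1)·2^(11-1) = 11·1024 = 11264.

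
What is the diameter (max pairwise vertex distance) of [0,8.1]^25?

Diagonal = √25 · 8.1 = 40.5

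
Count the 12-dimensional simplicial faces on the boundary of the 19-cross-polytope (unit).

f_12(19-orthoplex) = 2^13 · (19 choose 13) = 222265344.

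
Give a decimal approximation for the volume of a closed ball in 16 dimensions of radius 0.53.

V_16(0.53) = π^(16/2) · (0.53)^16 / Γ(16/2 + 1) ≈ 9.12205e-06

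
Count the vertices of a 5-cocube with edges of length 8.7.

The 5-dimensional cross-polytope has 2n = 2·5 = 10 vertices.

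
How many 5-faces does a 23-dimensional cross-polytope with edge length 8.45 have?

Number of 5-faces = 2^(5+1) · C(23,5+1) = 64 · 100947 = 6460608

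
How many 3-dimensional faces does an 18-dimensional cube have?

An n-cube has C(n,k)·2^(n-k) k-faces. Here C(18,3)·2^15 = 816·32768 = 26738688.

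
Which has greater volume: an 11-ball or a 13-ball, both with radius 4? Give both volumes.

V_11(4) ≈ 7.9025e+06. V_13(4) ≈ 6.11113e+07. The 13-ball is larger.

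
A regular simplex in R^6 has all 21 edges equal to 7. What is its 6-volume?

V_6 = √(7) · 7^6 / (6! · 2^(6/2)) ≈ 54.0399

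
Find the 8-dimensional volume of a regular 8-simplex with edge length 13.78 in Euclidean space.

V_8 = √(9) · 13.78^8 / (8! · 2^(8/2)) ≈ 6046.09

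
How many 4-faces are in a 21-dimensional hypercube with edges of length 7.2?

An n-cube has C(n,k)·2^(n-k) k-faces. Here C(21,4)·2^17 = 5985·131072 = 784465920.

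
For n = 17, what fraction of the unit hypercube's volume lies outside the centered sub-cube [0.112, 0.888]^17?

1 - (1 - 2·0.112)^17 = 1 - 0.776^17 ≈ 0.986583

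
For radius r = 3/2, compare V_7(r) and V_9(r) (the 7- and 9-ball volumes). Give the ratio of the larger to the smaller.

V_7(3/2) ≈ 80.7271, V_9(3/2) ≈ 126.806. The 9-ball is larger by a factor of 1.571.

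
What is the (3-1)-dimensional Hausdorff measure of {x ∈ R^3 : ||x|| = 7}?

S_3(7) = 2·π^(3/2)·(7)^2 / Γ(3/2) = 4πr² = 4π·(7)² ≈ 615.752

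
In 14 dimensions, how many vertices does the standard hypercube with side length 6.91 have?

An n-cube has 2^n vertices; for n = 14 that is 2^14 = 16384.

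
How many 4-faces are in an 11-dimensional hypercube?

Choose 4 of 11 axes to span the face (C(11,4) = 330 ways), then fix each of the remaining 7 coordinates at one of its two extreme values (2^7 = 128 ways): 330·128 = 42240.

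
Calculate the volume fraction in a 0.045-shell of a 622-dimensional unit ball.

V(inner)/V(outer) = ((1-0.045)/1)^622 ≈ 3.648e-13, so the shell fraction is 1 - 3.648e-13.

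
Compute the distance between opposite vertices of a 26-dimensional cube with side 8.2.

Diagonal = √26 · 8.2 ≈ 41.812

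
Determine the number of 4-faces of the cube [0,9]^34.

An n-cube has C(n,k)·2^(n-k) k-faces. Here C(34,4)·2^30 = 46376·1073741824 = 49795850829824.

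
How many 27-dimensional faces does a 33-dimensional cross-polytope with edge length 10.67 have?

An n-cross-polytope has 2^(k+1)·C(n,k+1) k-faces. Here 2^28·C(33,28) = 268435456·237336 = 63709397385216.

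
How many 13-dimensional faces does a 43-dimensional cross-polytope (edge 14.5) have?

An n-cross-polytope has 2^(k+1)·C(n,k+1) k-faces. Here 2^14·C(43,14) = 16384·78378960360 = 1284160886538240.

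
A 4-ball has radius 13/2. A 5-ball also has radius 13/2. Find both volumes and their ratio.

V_4(6.5) ≈ 8808.93. V_5(6.5) ≈ 61075.3. Ratio V_4/V_5 ≈ 0.1442.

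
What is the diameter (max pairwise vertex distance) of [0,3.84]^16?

d = √(3.84² + 3.84² + ... + 3.84²) [16 terms] = √(16·3.84²) = 3.84√16 = 15.36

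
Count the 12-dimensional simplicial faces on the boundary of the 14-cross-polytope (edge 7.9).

An n-cross-polytope has 2^(k+1)·C(n,k+1) k-faces. Here 2^13·C(14,13) = 8192·14 = 114688.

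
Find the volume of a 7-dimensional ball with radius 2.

V_7(2) = π^(7/2) · (2)^7 / Γ(7/2 + 1) = 2048·π^3/105 ≈ 604.77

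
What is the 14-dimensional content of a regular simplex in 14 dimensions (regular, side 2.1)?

V = (2.1^14 / 14!) · √((14+1) / 2^14) ≈ 1.12589e-08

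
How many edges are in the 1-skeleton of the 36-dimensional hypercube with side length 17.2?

An n-cube has n·2^(n-1) edges. With n = 36: 36·34359738368 = 1236950581248.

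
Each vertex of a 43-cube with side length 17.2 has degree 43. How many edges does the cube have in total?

Each of the 2^43 = 8796093022208 vertices has degree 43; total edges = 43·2^43/2 = 189115999977472.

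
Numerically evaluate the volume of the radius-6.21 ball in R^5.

Volume = π^{5/2}·(6.21)^5/Γ(7/2) ≈ 48613.5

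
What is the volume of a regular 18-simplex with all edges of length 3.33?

For a regular n-simplex with edge a, V = (a^n / n!)·√((n+1)/2^n). With a=3.33, n=18: V ≈ 3.37103e-09.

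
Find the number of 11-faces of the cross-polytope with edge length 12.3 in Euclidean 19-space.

Each 11-face is the convex hull of 12 vertices, one chosen as ±e_i from each of 12 distinct axes: 2^12·C(19,12) = 206389248.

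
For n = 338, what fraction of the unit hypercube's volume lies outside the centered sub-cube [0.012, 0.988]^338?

1 - (1 - 2·0.012)^338 = 1 - 0.976^338 ≈ 0.999728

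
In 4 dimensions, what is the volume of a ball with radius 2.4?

Volume = π^{4/2}·(2.4)^4/Γ(3) ≈ 163.725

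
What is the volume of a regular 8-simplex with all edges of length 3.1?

V = (3.1^8 / 8!) · √((8+1) / 2^8) ≈ 0.039662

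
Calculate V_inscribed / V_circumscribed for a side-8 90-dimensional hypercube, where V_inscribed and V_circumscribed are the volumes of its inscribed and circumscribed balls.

The radii are 8/2 and 8√90/2, so the volume ratio is (1/√90)^90 = 90^{-90/2} ≈ 1.14574e-88.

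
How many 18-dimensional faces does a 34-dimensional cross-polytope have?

Each 18-face is the convex hull of 19 vertices, one chosen as ±e_i from each of 19 distinct axes: 2^19·C(34,19) = 973061499125760.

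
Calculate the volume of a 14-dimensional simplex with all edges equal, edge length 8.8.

For a regular n-simplex with edge a, V = (a^n / n!)·√((n+1)/2^n). With a=8.8, n=14: V ≈ 5.79675.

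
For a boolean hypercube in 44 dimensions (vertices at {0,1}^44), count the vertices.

The 44-cube has 2^44 = 17592186044416 vertices.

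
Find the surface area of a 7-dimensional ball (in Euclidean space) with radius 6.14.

S = n·V_n(r)/r = 7·V_7(6.14)/6.14 (volume-to-surface relation), giving 1.7721e+06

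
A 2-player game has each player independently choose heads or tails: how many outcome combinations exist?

The 2-cube has 2^2 = 4 vertices.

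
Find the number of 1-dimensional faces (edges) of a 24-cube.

An n-cube has n·2^(n-1) edges. With n = 24: 24·8388608 = 201326592.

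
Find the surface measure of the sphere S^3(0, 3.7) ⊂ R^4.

S = n·V_n(r)/r = 4·V_4(3.7)/3.7 (volume-to-surface relation), giving 999.85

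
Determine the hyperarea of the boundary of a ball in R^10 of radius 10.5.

|∂B_10(10.5)| = 264760015527·π^5/2048 ≈ 3.95614e+10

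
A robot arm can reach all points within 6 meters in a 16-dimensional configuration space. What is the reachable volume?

Volume = π^{16/2}·(6)^16/Γ(9) = 2448880128·π^8/35 ≈ 6.63894e+11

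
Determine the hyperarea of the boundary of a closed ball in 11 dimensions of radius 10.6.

S = n·V_n(r)/r = 11·V_11(10.6)/10.6 (volume-to-surface relation), giving 3.71156e+11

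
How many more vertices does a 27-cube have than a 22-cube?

The 27-cube has 2^27 = 134217728 vertices. The 22-cube has 2^22 = 4194304 vertices. Difference: 134217728 - 4194304 = 130023424.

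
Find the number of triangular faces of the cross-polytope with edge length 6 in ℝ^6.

An n-cross-polytope has 2^(k+1)·C(n,k+1) k-faces. Here 2^3·C(6,3) = 8·20 = 160.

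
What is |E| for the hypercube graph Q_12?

The 12-cube has n·2^(n-1) = 12·2^11 = 12·2048 = 24576 edges.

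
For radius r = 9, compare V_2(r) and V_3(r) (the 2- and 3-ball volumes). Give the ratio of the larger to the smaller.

V_2(9) ≈ 254.469, V_3(9) ≈ 3053.63. The 3-ball is larger by a factor of 12.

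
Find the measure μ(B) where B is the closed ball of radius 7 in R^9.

The n-ball volume is π^(n/2)·r^n/Γ(n/2+1). With n=9, r=7: V = 184473632·π^4/135 ≈ 1.33107e+08.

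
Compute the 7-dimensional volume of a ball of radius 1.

V = 16·π^3/105 ≈ 4.72477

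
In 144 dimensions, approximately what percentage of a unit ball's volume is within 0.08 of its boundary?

1 - (1-0.08)^144 ≈ 0.999994 ≈ 99.999390%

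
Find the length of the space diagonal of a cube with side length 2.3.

Diagonal = √3 · 2.3 ≈ 3.98372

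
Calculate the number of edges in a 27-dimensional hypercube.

Each of the 2^27 = 134217728 vertices has degree 27; total edges = 27·2^27/2 = 1811939328.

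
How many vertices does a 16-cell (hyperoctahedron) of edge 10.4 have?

Number of vertices = 2n = 8.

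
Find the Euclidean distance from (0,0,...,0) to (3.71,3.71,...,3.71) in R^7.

d = √(3.71² + 3.71² + ... + 3.71²) [7 terms] = √(7·3.71²) = 3.71√7 ≈ 9.81574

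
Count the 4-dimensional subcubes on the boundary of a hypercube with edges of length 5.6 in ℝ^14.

An n-cube has C(n,k)·2^(n-k) k-faces. Here C(14,4)·2^10 = 1001·1024 = 1025024.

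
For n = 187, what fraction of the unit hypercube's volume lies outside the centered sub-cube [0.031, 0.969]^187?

1 - (1 - 2·0.031)^187 = 1 - 0.938^187 ≈ 0.999994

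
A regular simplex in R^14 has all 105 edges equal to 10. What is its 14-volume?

V = (10^14 / 14!) · √((14+1) / 2^14) ≈ 34.7078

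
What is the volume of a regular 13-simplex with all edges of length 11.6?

For a regular n-simplex with edge a, V = (a^n / n!)·√((n+1)/2^n). With a=11.6, n=13: V ≈ 457.133.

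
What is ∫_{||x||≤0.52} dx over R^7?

V_7(0.52) = π^(7/2) · (0.52)^7 / Γ(7/2 + 1) ≈ 0.048574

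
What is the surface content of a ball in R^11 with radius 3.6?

The surface area of an n-ball is 2π^(n/2) r^(n-1) / Γ(n/2). For n=11, r=3.6: 7.57744e+06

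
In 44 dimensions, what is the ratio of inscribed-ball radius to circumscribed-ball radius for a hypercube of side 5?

For an n-cube of any side s, the inradius is s/2 and the circumradius is s√n/2, so the ratio is 1/√44 ≈ 0.150756.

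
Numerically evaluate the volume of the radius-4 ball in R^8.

V = 8192·π^4/3 ≈ 265992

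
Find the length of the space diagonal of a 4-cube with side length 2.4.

||(2.4,2.4,...,2.4)|| = √(4)·2.4 = 4.8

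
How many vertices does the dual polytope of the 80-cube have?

An n-cross-polytope has 2n vertices; here n = 80, giving 160.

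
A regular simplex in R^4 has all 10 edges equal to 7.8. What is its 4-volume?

Volume = 7.8^4 · √(5/2^4) / 4! ≈ 86.2169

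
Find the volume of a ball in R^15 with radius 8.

The n-ball volume is π^(n/2)·r^n/Γ(n/2+1). With n=15, r=8: V = 9007199254740992·π^7/2027025 ≈ 1.34208e+13.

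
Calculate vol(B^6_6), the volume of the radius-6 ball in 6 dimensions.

V = 7776·π^3 ≈ 241105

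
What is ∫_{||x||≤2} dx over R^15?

V = 8388608·π^7/2027025 ≈ 12499.1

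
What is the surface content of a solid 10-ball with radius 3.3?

|∂B_10(3.3)| ≈ 1.18357e+06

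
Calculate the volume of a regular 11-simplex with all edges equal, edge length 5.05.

V = (5.05^11 / 11!) · √((11+1) / 2^11) ≈ 0.104466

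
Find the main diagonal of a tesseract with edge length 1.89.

Diagonal = √4 · 1.89 = 3.78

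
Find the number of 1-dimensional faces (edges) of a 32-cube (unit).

The 32-cube has n·2^(n-1) = 32·2^31 = 32·2147483648 = 68719476736 edges.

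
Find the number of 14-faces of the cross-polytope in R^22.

An n-cross-polytope has 2^(k+1)·C(n,k+1) k-faces. Here 2^15·C(22,15) = 32768·170544 = 5588385792.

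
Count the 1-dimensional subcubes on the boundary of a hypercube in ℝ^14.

An n-cube has C(n,k)·2^(n-k) k-faces. Here C(14,1)·2^13 = 14·8192 = 114688.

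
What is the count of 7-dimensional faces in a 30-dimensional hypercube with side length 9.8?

Number of 7-faces = C(30,7) · 2^(30-7) = 2035800 · 8388608 = 17077528166400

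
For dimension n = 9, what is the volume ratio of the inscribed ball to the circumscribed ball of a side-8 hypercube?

The radii are 8/2 and 8√9/2, so the volume ratio is (1/√9)^9 = 9^{-9/2} ≈ 5.08053e-05.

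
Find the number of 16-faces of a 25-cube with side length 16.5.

Choose 16 of 25 axes to span the face (C(25,16) = 2042975 ways), then fix each of the remaining 9 coordinates at one of its two extreme values (2^9 = 512 ways): 2042975·512 = 1046003200.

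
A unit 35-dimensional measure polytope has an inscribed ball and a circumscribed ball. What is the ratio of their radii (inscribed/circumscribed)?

Ratio = (s/2)/(s√35/2) = 35^(-1/2) ≈ 0.169031.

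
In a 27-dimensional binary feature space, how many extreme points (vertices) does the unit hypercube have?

An n-cube has 2^n vertices; for n = 27 that is 2^27 = 134217728.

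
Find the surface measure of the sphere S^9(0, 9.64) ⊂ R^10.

The surface area of an n-ball is 2π^(n/2) r^(n-1) / Γ(n/2). For n=10, r=9.64: 1.83342e+10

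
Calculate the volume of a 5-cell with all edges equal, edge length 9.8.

V_4 = √(5) · 9.8^4 / (4! · 2^(4/2)) ≈ 214.841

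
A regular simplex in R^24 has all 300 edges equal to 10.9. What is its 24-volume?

Volume = 10.9^24 · √(25/2^24) / 24! ≈ 0.0155647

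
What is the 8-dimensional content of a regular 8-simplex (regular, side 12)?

V = (12^8 / 8!) · √((8+1) / 2^8) ≈ 1999.54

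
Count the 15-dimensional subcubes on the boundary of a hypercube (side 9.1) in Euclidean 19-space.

Number of 15-faces = C(19,15) · 2^(19-15) = 3876 · 16 = 62016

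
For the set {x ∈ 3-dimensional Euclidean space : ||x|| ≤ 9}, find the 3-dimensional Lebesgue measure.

V = 972·π ≈ 3053.63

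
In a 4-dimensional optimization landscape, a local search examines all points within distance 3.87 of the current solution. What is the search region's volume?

The n-ball volume is π^(n/2)·r^n/Γ(n/2+1). With n=4, r=3.87: V ≈ 1106.91.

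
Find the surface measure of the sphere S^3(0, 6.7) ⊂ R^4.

S_4(6.7) = 2·π^(4/2)·(6.7)^3 / Γ(4/2) ≈ 5936.82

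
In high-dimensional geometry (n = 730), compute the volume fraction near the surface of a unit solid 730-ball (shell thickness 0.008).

1 - (1-0.008)^730 ≈ 0.997159 ≈ 99.72%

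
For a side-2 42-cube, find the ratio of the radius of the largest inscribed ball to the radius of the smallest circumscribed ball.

r_in / r_out = (2/2) / (2√42/2) = 1/√42 ≈ 0.154303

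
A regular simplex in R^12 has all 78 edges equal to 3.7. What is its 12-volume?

Volume = 3.7^12 · √(13/2^12) / 12! ≈ 0.00077424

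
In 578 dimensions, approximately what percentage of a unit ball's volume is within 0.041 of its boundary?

1 - (1-0.041)^578 ≈ 1 - 3.099e-11 ≈ (100 - 3.1e-09)%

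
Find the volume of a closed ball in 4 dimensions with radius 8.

V_4(8) = π^(4/2) · (8)^4 / Γ(4/2 + 1) = 2048·π^2 ≈ 20212.9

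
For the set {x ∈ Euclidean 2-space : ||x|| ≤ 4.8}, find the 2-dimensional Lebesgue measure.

The n-ball volume is π^(n/2)·r^n/Γ(n/2+1). With n=2, r=4.8: V ≈ 72.3823.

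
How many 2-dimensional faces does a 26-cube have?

Number of 2-faces = C(26,2) · 2^(26-2) = 325 · 16777216 = 5452595200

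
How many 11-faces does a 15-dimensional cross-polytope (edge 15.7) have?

f_11(15-orthoplex) = 2^12 · (15 choose 12) = 1863680.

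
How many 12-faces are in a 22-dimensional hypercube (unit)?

An n-cube has C(n,k)·2^(n-k) k-faces. Here C(22,12)·2^10 = 646646·1024 = 662165504.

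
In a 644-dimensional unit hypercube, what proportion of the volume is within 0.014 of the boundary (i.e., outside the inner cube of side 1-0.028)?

1 - (1 - 2·0.014)^644 = 1 - 0.972^644 ≈ 0.9999999886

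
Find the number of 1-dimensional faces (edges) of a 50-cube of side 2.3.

Number of 1-faces = C(50,1)·2^(50-1) = 50·562949953421312 = 28147497671065600.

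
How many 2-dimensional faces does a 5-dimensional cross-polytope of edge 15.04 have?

Each 2-face is the convex hull of 3 vertices, one chosen as ±e_i from each of 3 distinct axes: 2^3·C(5,3) = 80.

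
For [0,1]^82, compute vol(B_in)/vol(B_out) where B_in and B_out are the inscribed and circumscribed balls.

The radii are 1/2 and 1√82/2, so the volume ratio is (1/√82)^82 = 82^{-82/2} ≈ 3.4169e-79.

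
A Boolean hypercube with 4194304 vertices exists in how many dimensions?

The n-cube has 2^n vertices, and 4194304 = 2^22, so n = 22.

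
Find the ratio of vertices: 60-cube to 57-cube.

The 60-cube has 2^60 = 1152921504606846976 vertices. The 57-cube has 2^57 = 144115188075855872 vertices. Ratio: 1152921504606846976/144115188075855872 = 8.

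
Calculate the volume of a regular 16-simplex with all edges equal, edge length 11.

Volume = 11^16 · √(17/2^16) / 16! ≈ 35.371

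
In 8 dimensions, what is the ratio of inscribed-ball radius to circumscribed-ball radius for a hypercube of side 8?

Ratio = (s/2)/(s√8/2) = 8^(-1/2) ≈ 0.353553.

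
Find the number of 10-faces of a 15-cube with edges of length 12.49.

Number of 10-faces = C(15,10) · 2^(15-10) = 3003 · 32 = 96096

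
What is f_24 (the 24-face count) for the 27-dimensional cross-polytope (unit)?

An n-cross-polytope has 2^(k+1)·C(n,k+1) k-faces. Here 2^25·C(27,25) = 33554432·351 = 11777605632.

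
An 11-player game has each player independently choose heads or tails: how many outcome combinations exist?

An n-cube has 2^n vertices; for n = 11 that is 2^11 = 2048.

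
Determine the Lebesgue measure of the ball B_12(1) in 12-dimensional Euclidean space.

Volume = π^{12/2}·(1)^12/Γ(7) = π^6/720 ≈ 1.33526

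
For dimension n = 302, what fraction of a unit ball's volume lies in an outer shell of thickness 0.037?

1 - (1-0.037)^302 ≈ 0.999989 ≈ 99.998865%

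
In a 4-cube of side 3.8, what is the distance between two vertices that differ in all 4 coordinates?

||(3.8,3.8,...,3.8)|| = √(4)·3.8 = 7.6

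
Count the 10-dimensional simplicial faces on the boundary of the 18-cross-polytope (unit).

Each 10-face is the convex hull of 11 vertices, one chosen as ±e_i from each of 11 distinct axes: 2^11·C(18,11) = 65175552.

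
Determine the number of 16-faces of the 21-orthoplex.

f_16(21-orthoplex) = 2^17 · (21 choose 17) = 784465920.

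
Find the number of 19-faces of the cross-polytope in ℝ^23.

f_19(23-orthoplex) = 2^20 · (23 choose 20) = 1857028096.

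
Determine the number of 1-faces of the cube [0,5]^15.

Choose 1 of 15 axes to span the face (C(15,1) = 15 ways), then fix each of the remaining 14 coordinates at one of its two extreme values (2^14 = 16384 ways): 15·16384 = 245760.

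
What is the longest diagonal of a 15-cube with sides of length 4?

The space diagonal of an n-cube of side s is s√n. Here 4·√15 ≈ 15.4919.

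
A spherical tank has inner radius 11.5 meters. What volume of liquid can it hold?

The n-ball volume is π^(n/2)·r^n/Γ(n/2+1). With n=3, r=11.5: V = 12167·π/6 ≈ 6370.63.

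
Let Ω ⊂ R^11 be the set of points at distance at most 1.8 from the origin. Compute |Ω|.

V_11(1.8) = π^(11/2) · (1.8)^11 / Γ(11/2 + 1) ≈ 1210.88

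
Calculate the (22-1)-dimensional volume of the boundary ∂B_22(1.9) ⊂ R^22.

|∂B_22(1.9)| ≈ 115809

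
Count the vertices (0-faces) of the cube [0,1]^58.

Each vertex is a binary string of length 58, so there are 2^58 = 288230376151711744.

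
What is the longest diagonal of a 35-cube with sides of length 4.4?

d = √(4.4² + 4.4² + ... + 4.4²) [35 terms] = √(35·4.4²) = 4.4√35 ≈ 26.0308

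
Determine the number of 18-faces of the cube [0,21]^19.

f_18(19-cube) = (19 choose 18) · 2^1 = 38.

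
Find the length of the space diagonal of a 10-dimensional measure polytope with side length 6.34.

d = √(6.34² + 6.34² + ... + 6.34²) [10 terms] = √(10·6.34²) = 6.34√10 ≈ 20.0488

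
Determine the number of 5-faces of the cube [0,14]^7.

An n-cube has C(n,k)·2^(n-k) k-faces. Here C(7,5)·2^2 = 21·4 = 84.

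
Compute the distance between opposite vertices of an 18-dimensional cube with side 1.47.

The space diagonal of an n-cube of side s is s√n. Here 1.47·√18 ≈ 6.23668.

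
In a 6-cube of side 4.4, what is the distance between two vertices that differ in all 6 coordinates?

d = √(4.4² + 4.4² + ... + 4.4²) [6 terms] = √(6·4.4²) = 4.4√6 ≈ 10.7778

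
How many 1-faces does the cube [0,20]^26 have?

An n-cube has n·2^(n-1) edges. With n = 26: 26·33554432 = 872415232.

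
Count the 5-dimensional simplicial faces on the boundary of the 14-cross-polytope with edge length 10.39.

Each 5-face is the convex hull of 6 vertices, one chosen as ±e_i from each of 6 distinct axes: 2^6·C(14,6) = 192192.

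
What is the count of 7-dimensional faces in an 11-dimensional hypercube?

Choose 7 of 11 axes to span the face (C(11,7) = 330 ways), then fix each of the remaining 4 coordinates at one of its two extreme values (2^4 = 16 ways): 330·16 = 5280.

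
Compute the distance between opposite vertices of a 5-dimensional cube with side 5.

d = √(5² + 5² + ... + 5²) [5 terms] = √(5·5²) = 5√5 ≈ 11.1803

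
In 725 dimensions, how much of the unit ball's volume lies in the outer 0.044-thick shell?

V(inner)/V(outer) = ((1-0.044)/1)^725 ≈ 6.792e-15, so the shell fraction is 1 - 6.792e-15.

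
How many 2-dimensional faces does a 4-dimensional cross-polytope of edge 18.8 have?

Number of 2-faces = 2^(2+1) · C(4,2+1) = 8 · 4 = 32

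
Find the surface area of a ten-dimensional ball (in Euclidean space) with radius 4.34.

S = n·V_n(r)/r = 10·V_10(4.34)/4.34 (volume-to-surface relation), giving 1.39308e+07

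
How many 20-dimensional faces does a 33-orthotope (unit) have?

Number of 20-faces = C(33,20) · 2^(33-20) = 573166440 · 8192 = 4695379476480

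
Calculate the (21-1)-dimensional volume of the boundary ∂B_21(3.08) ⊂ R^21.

S_21(3.08) = 2·π^(21/2)·(3.08)^20 / Γ(21/2) ≈ 1.72895e+09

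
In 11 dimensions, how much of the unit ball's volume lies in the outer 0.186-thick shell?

Shell fraction = 1 - (1-0.186)^11 ≈ 0.896039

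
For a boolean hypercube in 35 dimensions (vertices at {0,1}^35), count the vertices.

The 35-cube has 2^35 = 34359738368 vertices.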